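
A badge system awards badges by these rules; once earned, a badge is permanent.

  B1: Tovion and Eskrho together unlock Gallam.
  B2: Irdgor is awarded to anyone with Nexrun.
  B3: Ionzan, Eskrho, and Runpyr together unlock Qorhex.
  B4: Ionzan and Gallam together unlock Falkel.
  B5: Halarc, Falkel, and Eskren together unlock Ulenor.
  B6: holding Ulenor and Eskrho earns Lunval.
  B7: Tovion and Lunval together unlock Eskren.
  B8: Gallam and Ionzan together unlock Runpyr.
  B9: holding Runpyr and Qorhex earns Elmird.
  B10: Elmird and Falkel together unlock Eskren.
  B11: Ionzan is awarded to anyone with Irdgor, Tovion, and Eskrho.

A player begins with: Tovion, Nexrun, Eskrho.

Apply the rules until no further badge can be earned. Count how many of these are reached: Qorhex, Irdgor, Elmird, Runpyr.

With Tovion and Eskrho, Gallam is earned (B1).
With Nexrun, Irdgor is earned (B2).
With Irdgor, Tovion, and Eskrho, Ionzan is earned (B11).
With Gallam and Ionzan, Runpyr is earned (B8).
With Ionzan, Eskrho, and Runpyr, Qorhex is earned (B3).
With Runpyr and Qorhex, Elmird is earned (B9).
Qorhex: reached.
Irdgor: reached.
Elmird: reached.
Runpyr: reached.
All 4 are reached.

4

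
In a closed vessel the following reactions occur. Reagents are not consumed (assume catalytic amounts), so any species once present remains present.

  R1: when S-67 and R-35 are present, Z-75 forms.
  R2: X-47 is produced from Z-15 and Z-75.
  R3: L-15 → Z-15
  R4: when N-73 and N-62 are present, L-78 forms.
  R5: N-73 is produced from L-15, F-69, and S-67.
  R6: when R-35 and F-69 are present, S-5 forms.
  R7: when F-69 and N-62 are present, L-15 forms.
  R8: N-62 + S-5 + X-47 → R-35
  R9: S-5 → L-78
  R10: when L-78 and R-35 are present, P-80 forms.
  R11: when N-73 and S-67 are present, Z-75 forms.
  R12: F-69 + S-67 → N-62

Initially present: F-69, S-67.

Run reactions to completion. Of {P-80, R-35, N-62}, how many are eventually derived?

1

F-69 and S-67 present → N-62 forms (R12).
P-80 would need L-78 and R-35 (R10), but R-35 never forms.
R-35 would need N-62, S-5, and X-47 (R8), but S-5 never forms.
N-62: reached.
Reached: N-62 — 1 of the 3.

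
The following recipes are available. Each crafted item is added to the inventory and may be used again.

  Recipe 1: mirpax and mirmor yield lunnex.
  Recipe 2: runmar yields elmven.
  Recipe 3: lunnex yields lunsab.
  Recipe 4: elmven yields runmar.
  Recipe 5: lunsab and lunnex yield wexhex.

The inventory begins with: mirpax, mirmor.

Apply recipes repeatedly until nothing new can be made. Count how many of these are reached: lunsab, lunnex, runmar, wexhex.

3

Using Recipe 1, mirpax and mirmor make lunnex.
Using Recipe 3, lunnex makes lunsab.
Using Recipe 5, lunsab and lunnex make wexhex.
lunsab: reached.
lunnex: reached.
runmar would need elmven (Recipe 4), but elmven is never obtained.
wexhex: reached.
Reached: lunsab, lunnex, and wexhex — 3 of the 4.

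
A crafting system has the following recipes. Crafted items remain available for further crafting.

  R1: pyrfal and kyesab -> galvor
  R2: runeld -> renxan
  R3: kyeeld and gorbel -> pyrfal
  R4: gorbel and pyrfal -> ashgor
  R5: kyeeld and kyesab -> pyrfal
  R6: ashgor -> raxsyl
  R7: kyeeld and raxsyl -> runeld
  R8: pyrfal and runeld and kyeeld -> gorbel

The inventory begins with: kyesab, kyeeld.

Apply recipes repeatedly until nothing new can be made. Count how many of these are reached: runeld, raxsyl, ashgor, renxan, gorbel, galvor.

1

Using R5, kyeeld and kyesab make pyrfal.
pyrfal and kyesab -> galvor (R1).
runeld would need kyeeld and raxsyl (R7), but raxsyl is never obtained.
raxsyl would need ashgor (R6), but ashgor is never obtained.
ashgor would need gorbel and pyrfal (R4), but gorbel is never obtained.
renxan would need runeld (R2), but runeld is never obtained.
gorbel would need pyrfal, runeld, and kyeeld (R8), but runeld is never obtained.
galvor: reached.
Reached: galvor — 1 of the 6.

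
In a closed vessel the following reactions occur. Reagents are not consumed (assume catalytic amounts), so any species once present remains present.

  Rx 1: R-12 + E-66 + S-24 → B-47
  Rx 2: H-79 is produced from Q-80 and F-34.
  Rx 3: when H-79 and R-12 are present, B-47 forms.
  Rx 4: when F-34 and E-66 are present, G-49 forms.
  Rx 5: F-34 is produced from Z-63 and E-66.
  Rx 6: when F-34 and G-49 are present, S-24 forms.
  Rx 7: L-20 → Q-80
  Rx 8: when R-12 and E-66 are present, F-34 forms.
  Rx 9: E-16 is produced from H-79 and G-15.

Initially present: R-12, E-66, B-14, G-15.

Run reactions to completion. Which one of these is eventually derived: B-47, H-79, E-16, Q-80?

R-12 and E-66 present → F-34 forms (Rx 8).
F-34 and E-66 present → G-49 forms (Rx 4).
F-34 and G-49 present → S-24 forms (Rx 6).
R-12, E-66, and S-24 present → B-47 forms (Rx 1).
Q-80 would need L-20 (Rx 7), but L-20 never forms. H-79 would need Q-80 and F-34 (Rx 2), but Q-80 never forms. E-16 would need H-79 and G-15 (Rx 9), but H-79 never forms.

B-47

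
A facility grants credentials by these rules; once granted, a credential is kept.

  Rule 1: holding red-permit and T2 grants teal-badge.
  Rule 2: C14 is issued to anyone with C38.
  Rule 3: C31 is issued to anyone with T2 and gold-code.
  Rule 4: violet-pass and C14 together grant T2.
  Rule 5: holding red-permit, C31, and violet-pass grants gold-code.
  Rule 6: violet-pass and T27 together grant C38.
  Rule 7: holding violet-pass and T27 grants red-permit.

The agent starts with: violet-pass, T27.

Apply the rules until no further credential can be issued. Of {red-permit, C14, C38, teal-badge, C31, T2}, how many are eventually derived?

Holding violet-pass and T27 grants C38 (Rule 6).
Holding violet-pass and T27 grants red-permit (Rule 7).
Holding C38 grants C14 (Rule 2).
Holding violet-pass and C14 grants T2 (Rule 4).
Holding red-permit and T2 grants teal-badge (Rule 1).
red-permit: reached.
C14: reached.
C38: reached.
teal-badge: reached.
C31 would need T2 and gold-code (Rule 3), but gold-code is never granted.
T2: reached.
Reached: red-permit, C14, C38, teal-badge, and T2 — 5 of the 6.

5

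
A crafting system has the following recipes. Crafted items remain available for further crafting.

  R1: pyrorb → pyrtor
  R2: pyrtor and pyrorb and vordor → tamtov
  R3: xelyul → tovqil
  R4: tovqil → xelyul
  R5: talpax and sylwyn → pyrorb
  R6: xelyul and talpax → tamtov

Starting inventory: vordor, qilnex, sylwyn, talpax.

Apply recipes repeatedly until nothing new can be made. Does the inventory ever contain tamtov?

Yes

Using R5, talpax and sylwyn make pyrorb.
Using R1, pyrorb makes pyrtor.
pyrtor and pyrorb and vordor → tamtov (R2).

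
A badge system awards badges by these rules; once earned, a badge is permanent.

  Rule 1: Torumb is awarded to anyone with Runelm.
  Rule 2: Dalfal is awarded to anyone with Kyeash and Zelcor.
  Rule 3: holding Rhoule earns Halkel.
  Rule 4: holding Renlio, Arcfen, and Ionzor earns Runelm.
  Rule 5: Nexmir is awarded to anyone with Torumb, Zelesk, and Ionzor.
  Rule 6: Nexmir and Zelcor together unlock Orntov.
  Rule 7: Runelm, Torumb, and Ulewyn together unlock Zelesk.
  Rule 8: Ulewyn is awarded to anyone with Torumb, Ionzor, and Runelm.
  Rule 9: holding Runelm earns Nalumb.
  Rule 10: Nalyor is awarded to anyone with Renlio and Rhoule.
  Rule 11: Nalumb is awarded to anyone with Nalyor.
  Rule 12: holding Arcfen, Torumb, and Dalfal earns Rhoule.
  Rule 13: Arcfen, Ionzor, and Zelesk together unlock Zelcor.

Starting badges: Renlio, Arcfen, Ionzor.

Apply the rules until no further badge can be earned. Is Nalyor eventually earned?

Nalyor would need Renlio and Rhoule (Rule 10), but Rhoule is never earned.

No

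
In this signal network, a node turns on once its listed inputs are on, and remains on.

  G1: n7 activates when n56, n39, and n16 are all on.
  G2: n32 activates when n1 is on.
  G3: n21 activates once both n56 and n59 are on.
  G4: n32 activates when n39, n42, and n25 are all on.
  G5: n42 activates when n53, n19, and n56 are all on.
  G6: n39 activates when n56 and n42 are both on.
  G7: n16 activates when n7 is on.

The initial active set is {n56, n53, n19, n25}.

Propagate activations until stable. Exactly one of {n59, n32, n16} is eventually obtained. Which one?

n53, n19, and n56 are on, so n42 activates (G5).
G6: n56 and n42 on → n39 on.
n39, n42, and n25 are on, so n32 activates (G4).
No rule produces n59, and it is not given. n16 would need n7 (G7), but n7 never turns on.

n32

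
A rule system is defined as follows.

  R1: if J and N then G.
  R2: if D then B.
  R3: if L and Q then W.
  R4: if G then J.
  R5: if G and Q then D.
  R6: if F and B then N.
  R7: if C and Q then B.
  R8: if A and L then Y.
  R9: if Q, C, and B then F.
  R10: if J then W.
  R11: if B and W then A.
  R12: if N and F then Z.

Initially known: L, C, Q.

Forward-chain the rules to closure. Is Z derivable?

Yes

C and Q hold, so B follows (R7).
Q, C, and B hold, so F follows (R9).
F and B hold, so N follows (R6).
From N and F, R12 gives Z.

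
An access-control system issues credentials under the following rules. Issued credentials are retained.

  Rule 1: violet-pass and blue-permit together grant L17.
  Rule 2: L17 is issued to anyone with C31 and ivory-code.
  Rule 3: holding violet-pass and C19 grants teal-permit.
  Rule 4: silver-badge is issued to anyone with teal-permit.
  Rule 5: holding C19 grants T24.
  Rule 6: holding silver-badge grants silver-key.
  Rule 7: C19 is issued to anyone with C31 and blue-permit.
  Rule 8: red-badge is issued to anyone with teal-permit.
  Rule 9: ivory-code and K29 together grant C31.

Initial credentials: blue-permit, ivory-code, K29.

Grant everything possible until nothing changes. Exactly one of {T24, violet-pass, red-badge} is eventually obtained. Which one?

T24

Holding ivory-code and K29 grants C31 (Rule 9).
Holding C31 and blue-permit grants C19 (Rule 7).
Holding C19 grants T24 (Rule 5).
red-badge would need teal-permit (Rule 8), but teal-permit is never granted. No rule produces violet-pass, and it is not given.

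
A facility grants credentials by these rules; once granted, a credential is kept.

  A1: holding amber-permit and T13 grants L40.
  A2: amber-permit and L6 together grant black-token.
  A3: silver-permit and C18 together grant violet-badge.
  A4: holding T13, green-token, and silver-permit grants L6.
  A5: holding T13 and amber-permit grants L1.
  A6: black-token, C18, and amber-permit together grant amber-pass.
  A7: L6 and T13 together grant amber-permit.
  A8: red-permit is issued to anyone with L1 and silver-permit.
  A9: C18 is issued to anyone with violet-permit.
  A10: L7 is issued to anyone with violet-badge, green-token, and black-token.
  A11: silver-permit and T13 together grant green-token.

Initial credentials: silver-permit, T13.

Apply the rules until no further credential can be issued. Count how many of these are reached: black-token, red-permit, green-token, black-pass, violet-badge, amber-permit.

Holding silver-permit and T13 grants green-token (A11).
Holding T13, green-token, and silver-permit grants L6 (A4).
Holding L6 and T13 grants amber-permit (A7).
Holding amber-permit and L6 grants black-token (A2).
Holding T13 and amber-permit grants L1 (A5).
Holding L1 and silver-permit grants red-permit (A8).
black-token: reached.
red-permit: reached.
green-token: reached.
No rule produces black-pass, and it is not given.
violet-badge would need silver-permit and C18 (A3), but C18 is never granted.
amber-permit: reached.
Reached: black-token, red-permit, green-token, and amber-permit — 4 of the 6.

4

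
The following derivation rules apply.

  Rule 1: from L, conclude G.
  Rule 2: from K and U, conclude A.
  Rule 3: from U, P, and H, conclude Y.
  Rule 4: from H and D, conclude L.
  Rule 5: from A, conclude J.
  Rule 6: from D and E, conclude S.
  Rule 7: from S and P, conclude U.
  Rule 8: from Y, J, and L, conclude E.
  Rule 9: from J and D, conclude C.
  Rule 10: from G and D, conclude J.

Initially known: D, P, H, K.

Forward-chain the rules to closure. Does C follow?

Yes

From H and D, Rule 4 gives L.
From L, Rule 1 gives G.
G and D hold, so J follows (Rule 10).
From J and D, Rule 9 gives C.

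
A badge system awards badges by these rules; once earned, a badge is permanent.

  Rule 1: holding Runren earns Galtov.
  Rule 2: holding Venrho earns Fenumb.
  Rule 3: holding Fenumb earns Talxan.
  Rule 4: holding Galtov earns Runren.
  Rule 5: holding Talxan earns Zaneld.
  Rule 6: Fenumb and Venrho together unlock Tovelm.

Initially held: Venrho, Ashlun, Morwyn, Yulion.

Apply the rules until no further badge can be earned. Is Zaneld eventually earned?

Yes

With Venrho, Fenumb is earned (Rule 2).
With Fenumb, Talxan is earned (Rule 3).
With Talxan, Zaneld is earned (Rule 5).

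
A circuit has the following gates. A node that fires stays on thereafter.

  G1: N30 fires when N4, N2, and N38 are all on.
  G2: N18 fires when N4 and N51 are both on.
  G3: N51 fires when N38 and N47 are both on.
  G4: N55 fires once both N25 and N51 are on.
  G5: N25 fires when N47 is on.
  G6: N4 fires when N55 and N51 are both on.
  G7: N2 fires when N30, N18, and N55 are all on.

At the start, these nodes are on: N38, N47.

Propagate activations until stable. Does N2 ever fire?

N2 would need N30, N18, and N55 (G7), but N30 never turns on.

No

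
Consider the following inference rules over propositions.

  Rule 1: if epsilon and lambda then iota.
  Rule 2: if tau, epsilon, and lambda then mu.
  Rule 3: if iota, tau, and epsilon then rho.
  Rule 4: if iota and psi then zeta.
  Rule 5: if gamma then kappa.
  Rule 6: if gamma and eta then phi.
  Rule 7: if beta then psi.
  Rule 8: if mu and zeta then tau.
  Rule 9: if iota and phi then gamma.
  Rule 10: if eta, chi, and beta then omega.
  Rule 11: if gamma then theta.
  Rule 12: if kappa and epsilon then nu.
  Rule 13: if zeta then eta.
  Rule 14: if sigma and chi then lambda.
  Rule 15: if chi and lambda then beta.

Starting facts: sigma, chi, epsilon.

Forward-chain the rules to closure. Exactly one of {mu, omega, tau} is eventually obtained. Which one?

From sigma and chi, Rule 14 gives lambda.
epsilon and lambda hold, so iota follows (Rule 1).
From chi and lambda, Rule 15 gives beta.
beta holds, so psi follows (Rule 7).
iota and psi hold, so zeta follows (Rule 4).
From zeta, Rule 13 gives eta.
eta, chi, and beta hold, so omega follows (Rule 10).
tau would need mu and zeta (Rule 8), but mu is never established. mu would need tau, epsilon, and lambda (Rule 2), but tau is never established.

omega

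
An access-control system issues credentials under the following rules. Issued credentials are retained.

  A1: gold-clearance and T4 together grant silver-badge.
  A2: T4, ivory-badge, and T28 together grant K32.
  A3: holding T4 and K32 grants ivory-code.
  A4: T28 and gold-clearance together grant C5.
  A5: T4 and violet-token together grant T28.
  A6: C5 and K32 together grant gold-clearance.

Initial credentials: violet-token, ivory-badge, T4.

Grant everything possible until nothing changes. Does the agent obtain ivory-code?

Holding T4 and violet-token grants T28 (A5).
Holding T4, ivory-badge, and T28 grants K32 (A2).
Holding T4 and K32 grants ivory-code (A3).

Yes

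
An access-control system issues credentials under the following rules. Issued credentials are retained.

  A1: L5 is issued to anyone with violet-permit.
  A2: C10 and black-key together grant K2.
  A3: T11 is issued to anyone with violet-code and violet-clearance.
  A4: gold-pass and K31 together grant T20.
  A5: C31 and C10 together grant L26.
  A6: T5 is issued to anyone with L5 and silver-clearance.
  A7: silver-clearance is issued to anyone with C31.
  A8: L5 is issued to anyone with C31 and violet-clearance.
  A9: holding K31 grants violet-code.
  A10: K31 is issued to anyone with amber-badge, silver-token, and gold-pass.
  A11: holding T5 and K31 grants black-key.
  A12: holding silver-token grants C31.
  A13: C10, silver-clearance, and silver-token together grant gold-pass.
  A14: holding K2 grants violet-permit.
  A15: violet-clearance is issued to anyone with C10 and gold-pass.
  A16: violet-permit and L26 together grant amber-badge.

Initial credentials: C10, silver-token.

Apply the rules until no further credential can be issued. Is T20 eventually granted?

No

T20 would need gold-pass and K31 (A4), but K31 is never granted.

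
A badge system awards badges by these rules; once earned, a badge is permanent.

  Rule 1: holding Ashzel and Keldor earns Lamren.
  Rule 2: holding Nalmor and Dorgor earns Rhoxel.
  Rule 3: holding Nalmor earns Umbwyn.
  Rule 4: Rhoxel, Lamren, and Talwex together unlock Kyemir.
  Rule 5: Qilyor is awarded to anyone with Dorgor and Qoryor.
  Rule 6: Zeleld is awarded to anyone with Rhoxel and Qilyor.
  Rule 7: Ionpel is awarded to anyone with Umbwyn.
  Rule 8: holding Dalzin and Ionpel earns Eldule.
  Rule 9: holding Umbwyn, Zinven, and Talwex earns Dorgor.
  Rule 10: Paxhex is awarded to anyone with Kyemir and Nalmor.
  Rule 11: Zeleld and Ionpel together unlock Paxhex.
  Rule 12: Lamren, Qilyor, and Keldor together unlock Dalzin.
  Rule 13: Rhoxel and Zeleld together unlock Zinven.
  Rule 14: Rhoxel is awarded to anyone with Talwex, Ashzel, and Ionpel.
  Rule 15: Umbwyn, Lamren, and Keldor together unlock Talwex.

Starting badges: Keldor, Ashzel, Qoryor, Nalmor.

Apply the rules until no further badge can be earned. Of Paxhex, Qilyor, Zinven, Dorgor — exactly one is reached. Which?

With Ashzel and Keldor, Lamren is earned (Rule 1).
With Nalmor, Umbwyn is earned (Rule 3).
With Umbwyn, Ionpel is earned (Rule 7).
With Umbwyn, Lamren, and Keldor, Talwex is earned (Rule 15).
With Talwex, Ashzel, and Ionpel, Rhoxel is earned (Rule 14).
With Rhoxel, Lamren, and Talwex, Kyemir is earned (Rule 4).
With Kyemir and Nalmor, Paxhex is earned (Rule 10).
Qilyor would need Dorgor and Qoryor (Rule 5), but Dorgor is never earned. Zinven would need Rhoxel and Zeleld (Rule 13), but Zeleld is never earned. Dorgor would need Umbwyn, Zinven, and Talwex (Rule 9), but Zinven is never earned.

Paxhex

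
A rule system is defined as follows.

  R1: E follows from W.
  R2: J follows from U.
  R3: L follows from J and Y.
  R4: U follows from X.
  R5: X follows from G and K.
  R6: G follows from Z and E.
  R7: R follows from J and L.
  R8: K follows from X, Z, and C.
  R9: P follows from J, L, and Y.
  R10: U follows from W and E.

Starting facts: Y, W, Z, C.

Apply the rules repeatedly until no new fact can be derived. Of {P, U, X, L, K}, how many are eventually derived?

From W, R1 gives E.
From W and E, R10 gives U.
From U, R2 gives J.
J and Y hold, so L follows (R3).
From J, L, and Y, R9 gives P.
P: reached.
U: reached.
X would need G and K (R5), but K is never established.
L: reached.
K would need X, Z, and C (R8), but X is never established.
Reached: P, U, and L — 3 of the 5.

3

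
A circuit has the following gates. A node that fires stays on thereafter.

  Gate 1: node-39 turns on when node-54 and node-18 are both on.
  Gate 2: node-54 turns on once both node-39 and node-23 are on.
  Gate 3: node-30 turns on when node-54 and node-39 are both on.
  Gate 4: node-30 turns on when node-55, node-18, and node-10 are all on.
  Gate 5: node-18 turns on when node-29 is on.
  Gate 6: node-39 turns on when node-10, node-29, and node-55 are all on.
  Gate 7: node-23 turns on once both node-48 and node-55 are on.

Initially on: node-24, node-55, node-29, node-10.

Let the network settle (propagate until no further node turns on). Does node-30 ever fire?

Gate 5: node-29 on → node-18 on.
Gate 4: node-55, node-18, and node-10 on → node-30 on.

Yes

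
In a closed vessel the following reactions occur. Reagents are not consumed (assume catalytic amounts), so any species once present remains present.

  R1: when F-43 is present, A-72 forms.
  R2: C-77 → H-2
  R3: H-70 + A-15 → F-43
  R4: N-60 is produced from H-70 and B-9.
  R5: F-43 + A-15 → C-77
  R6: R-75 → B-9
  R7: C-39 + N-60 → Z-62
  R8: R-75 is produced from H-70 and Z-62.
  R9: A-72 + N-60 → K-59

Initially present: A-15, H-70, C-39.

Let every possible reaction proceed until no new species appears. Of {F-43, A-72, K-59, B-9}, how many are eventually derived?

H-70 and A-15 present → F-43 forms (R3).
F-43 present → A-72 forms (R1).
F-43: reached.
A-72: reached.
K-59 would need A-72 and N-60 (R9), but N-60 never forms.
B-9 would need R-75 (R6), but R-75 never forms.
Reached: F-43 and A-72 — 2 of the 4.

2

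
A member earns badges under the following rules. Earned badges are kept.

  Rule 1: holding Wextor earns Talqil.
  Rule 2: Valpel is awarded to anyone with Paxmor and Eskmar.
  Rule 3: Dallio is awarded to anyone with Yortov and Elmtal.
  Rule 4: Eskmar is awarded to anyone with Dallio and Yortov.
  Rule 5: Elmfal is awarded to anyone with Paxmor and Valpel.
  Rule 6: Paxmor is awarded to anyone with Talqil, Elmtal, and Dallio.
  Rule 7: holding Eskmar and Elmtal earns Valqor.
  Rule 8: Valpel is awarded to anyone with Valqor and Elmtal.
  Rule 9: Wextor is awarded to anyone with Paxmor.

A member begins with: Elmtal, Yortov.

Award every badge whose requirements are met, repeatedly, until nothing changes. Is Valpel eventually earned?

Yes

With Yortov and Elmtal, Dallio is earned (Rule 3).
With Dallio and Yortov, Eskmar is earned (Rule 4).
With Eskmar and Elmtal, Valqor is earned (Rule 7).
With Valqor and Elmtal, Valpel is earned (Rule 8).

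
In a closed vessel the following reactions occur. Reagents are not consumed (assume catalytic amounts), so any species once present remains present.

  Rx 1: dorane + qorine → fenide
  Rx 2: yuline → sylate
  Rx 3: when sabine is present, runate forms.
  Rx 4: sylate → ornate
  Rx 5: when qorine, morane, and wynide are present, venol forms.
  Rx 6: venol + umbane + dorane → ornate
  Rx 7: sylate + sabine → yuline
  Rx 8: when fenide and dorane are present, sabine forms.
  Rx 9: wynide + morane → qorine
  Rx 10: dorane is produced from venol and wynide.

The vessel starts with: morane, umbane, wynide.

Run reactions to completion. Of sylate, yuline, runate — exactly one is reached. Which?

runate

wynide and morane present → qorine forms (Rx 9).
qorine, morane, and wynide present → venol forms (Rx 5).
venol and wynide present → dorane forms (Rx 10).
dorane and qorine present → fenide forms (Rx 1).
fenide and dorane present → sabine forms (Rx 8).
sabine present → runate forms (Rx 3).
yuline would need sylate and sabine (Rx 7), but sylate never forms. sylate would need yuline (Rx 2), but yuline never forms.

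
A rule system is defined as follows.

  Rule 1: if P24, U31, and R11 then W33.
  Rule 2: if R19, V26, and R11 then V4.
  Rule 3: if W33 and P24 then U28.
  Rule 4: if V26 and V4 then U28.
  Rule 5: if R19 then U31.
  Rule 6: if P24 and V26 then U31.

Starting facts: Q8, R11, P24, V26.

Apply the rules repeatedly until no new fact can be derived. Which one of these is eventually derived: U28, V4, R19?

From P24 and V26, Rule 6 gives U31.
From P24, U31, and R11, Rule 1 gives W33.
W33 and P24 hold, so U28 follows (Rule 3).
V4 would need R19, V26, and R11 (Rule 2), but R19 is never established. No rule produces R19, and it is not given.

U28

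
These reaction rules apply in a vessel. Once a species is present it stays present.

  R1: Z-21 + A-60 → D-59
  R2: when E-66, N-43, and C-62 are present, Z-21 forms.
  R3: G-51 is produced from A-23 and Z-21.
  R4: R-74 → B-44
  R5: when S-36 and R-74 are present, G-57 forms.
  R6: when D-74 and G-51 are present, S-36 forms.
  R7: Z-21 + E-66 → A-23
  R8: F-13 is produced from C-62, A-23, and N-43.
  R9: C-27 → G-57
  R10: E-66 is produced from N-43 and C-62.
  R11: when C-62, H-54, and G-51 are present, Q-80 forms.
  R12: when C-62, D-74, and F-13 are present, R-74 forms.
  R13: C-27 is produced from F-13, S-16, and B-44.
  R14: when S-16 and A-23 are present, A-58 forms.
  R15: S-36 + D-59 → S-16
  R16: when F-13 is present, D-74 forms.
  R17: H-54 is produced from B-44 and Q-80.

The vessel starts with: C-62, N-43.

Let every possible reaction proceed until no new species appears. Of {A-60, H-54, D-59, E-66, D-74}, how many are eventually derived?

N-43 and C-62 present → E-66 forms (R10).
E-66, N-43, and C-62 present → Z-21 forms (R2).
Z-21 and E-66 present → A-23 forms (R7).
C-62, A-23, and N-43 present → F-13 forms (R8).
F-13 present → D-74 forms (R16).
No rule produces A-60, and it is not given.
H-54 would need B-44 and Q-80 (R17), but Q-80 never forms.
D-59 would need Z-21 and A-60 (R1), but A-60 never forms.
E-66: reached.
D-74: reached.
Reached: E-66 and D-74 — 2 of the 5.

2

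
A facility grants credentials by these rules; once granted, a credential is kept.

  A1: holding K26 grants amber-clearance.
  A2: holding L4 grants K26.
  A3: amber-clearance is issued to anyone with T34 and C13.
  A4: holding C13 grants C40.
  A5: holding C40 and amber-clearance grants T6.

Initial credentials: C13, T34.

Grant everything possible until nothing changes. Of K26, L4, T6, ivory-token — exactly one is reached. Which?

T6

Holding T34 and C13 grants amber-clearance (A3).
Holding C13 grants C40 (A4).
Holding C40 and amber-clearance grants T6 (A5).
K26 would need L4 (A2), but L4 is never granted. No rule produces ivory-token, and it is not given. No rule produces L4, and it is not given.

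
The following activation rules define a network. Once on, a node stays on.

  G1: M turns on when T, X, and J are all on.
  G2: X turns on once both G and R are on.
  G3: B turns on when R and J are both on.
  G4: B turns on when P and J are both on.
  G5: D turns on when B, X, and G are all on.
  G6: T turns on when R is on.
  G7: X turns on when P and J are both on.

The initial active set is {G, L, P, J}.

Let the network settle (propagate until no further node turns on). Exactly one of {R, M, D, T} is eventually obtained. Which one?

D

P and J are on, so X turns on (G7).
P and J are on, so B turns on (G4).
B, X, and G are on, so D turns on (G5).
M would need T, X, and J (G1), but T never turns on. T would need R (G6), but R never turns on. No rule produces R, and it is not given.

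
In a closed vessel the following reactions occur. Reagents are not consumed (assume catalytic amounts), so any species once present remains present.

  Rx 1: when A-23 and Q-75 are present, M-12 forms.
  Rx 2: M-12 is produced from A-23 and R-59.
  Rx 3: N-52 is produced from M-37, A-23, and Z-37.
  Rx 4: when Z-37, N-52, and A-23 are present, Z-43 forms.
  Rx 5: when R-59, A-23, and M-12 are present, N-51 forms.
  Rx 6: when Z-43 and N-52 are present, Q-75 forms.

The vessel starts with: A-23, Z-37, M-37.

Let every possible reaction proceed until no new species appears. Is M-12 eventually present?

M-37, A-23, and Z-37 present → N-52 forms (Rx 3).
Z-37, N-52, and A-23 present → Z-43 forms (Rx 4).
Z-43 and N-52 present → Q-75 forms (Rx 6).
A-23 and Q-75 present → M-12 forms (Rx 1).

Yes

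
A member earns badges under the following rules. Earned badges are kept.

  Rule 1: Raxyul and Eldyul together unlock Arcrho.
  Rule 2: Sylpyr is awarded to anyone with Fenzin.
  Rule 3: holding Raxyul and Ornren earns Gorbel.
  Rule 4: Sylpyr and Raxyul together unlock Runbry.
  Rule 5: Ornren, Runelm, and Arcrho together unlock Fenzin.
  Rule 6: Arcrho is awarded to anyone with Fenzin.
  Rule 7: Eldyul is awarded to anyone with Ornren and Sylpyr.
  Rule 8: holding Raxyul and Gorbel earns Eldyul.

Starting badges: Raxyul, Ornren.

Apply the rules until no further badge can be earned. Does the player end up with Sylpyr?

Sylpyr would need Fenzin (Rule 2), but Fenzin is never earned.

No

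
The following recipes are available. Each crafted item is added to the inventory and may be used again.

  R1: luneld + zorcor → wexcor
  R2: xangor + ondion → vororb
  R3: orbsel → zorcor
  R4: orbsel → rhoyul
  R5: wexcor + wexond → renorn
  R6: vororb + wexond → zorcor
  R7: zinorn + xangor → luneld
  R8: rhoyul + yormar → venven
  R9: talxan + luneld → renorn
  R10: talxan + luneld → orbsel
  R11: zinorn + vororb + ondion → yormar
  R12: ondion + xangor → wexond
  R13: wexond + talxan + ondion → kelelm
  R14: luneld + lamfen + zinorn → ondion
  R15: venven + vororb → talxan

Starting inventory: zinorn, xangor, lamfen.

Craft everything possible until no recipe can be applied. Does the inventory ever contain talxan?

talxan would need venven and vororb (R15), but venven is never obtained.

No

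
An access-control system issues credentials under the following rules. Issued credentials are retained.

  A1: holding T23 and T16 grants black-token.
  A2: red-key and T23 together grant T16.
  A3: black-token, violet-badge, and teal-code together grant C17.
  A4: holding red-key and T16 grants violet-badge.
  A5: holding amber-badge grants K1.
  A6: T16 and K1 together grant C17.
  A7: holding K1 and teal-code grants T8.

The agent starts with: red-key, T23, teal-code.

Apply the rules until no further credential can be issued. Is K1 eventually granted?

No

K1 would need amber-badge (A5), but amber-badge is never granted.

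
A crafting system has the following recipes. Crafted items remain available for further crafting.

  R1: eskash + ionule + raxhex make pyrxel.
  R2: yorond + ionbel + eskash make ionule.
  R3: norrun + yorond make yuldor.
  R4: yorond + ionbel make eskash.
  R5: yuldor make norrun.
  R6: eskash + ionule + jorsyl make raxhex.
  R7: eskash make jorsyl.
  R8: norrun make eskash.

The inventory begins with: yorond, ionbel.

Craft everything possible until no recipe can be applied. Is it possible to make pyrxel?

Yes

yorond + ionbel → eskash (R4).
Using R7, eskash makes jorsyl.
yorond + ionbel + eskash → ionule (R2).
Using R6, eskash, ionule, and jorsyl make raxhex.
eskash + ionule + raxhex → pyrxel (R1).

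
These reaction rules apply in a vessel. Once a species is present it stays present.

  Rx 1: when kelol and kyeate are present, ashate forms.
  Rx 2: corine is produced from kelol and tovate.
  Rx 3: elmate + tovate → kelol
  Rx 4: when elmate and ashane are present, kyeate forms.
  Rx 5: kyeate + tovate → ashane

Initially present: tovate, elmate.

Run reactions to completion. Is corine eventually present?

Yes

elmate and tovate present → kelol forms (Rx 3).
kelol and tovate present → corine forms (Rx 2).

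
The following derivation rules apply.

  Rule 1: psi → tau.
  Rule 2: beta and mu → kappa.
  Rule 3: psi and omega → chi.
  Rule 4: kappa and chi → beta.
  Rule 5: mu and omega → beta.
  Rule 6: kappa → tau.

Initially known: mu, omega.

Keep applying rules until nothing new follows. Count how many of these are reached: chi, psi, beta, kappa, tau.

3

From mu and omega, Rule 5 gives beta.
From beta and mu, Rule 2 gives kappa.
From kappa, Rule 6 gives tau.
chi would need psi and omega (Rule 3), but psi is never established.
No rule produces psi, and it is not given.
beta: reached.
kappa: reached.
tau: reached.
Reached: beta, kappa, and tau — 3 of the 5.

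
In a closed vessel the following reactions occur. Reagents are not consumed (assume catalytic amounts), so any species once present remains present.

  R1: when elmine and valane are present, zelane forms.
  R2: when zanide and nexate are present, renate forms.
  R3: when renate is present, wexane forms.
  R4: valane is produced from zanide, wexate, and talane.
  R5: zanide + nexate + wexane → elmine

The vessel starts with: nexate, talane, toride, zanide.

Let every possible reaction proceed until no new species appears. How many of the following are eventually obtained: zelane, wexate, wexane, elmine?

zanide and nexate present → renate forms (R2).
renate present → wexane forms (R3).
zanide, nexate, and wexane present → elmine forms (R5).
zelane would need elmine and valane (R1), but valane never forms.
No rule produces wexate, and it is not given.
wexane: reached.
elmine: reached.
Reached: wexane and elmine — 2 of the 4.

2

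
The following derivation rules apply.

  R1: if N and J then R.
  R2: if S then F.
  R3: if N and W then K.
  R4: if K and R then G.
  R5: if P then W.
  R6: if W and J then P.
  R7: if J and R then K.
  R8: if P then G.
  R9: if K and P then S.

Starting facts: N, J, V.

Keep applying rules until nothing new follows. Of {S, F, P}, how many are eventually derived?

0

S would need K and P (R9), but P is never established.
F would need S (R2), but S is never established.
P would need W and J (R6), but W is never established.
None of the 3 are reached.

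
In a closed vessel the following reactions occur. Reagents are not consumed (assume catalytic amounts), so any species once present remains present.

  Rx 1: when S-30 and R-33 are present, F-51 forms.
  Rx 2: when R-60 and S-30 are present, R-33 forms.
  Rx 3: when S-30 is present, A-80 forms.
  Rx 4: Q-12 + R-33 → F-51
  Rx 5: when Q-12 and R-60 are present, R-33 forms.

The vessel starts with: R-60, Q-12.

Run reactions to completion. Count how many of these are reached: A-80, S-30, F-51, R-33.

2

Q-12 and R-60 present → R-33 forms (Rx 5).
Q-12 and R-33 present → F-51 forms (Rx 4).
A-80 would need S-30 (Rx 3), but S-30 never forms.
No rule produces S-30, and it is not given.
F-51: reached.
R-33: reached.
Reached: F-51 and R-33 — 2 of the 4.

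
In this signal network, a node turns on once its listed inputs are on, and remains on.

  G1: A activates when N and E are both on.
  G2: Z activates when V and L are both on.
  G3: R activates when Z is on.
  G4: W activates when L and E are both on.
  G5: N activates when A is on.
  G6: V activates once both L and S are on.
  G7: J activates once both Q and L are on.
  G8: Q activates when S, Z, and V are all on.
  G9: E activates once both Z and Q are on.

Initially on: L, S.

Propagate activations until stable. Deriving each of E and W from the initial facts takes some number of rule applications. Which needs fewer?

E: G6: L and S on → V on. V and L are on, so Z activates (G2). G8: S, Z, and V on → Q on. G9: Z and Q on → E on. [4 rule applications]
W: L and S are on, so V activates (G6). V and L are on, so Z activates (G2). G8: S, Z, and V on → Q on. Z and Q are on, so E activates (G9). G4: L and E on → W on. [5 rule applications]
E needs fewer.

E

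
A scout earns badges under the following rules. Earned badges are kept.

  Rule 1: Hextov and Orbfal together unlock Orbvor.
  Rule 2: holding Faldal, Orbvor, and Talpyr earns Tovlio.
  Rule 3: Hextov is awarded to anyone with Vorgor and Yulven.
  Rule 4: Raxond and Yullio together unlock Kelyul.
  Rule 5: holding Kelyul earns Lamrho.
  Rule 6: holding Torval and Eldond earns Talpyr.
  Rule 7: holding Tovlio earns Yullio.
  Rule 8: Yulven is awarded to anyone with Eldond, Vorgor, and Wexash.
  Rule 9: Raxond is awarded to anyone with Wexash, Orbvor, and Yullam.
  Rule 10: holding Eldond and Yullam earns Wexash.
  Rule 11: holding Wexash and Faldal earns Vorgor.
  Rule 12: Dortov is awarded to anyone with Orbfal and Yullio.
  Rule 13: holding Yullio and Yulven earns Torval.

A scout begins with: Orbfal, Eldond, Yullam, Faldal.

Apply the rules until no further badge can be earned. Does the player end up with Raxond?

Yes

With Eldond and Yullam, Wexash is earned (Rule 10).
With Wexash and Faldal, Vorgor is earned (Rule 11).
With Eldond, Vorgor, and Wexash, Yulven is earned (Rule 8).
With Vorgor and Yulven, Hextov is earned (Rule 3).
With Hextov and Orbfal, Orbvor is earned (Rule 1).
With Wexash, Orbvor, and Yullam, Raxond is earned (Rule 9).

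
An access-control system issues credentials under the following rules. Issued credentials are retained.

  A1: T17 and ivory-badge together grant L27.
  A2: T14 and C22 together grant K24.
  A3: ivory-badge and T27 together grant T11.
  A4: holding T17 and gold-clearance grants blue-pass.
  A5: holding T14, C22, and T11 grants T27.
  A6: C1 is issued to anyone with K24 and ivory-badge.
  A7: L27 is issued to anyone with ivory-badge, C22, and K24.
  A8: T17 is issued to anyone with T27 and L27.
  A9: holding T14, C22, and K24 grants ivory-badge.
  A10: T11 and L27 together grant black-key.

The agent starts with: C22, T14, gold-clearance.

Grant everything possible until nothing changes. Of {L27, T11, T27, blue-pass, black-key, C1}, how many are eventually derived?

Holding T14 and C22 grants K24 (A2).
Holding T14, C22, and K24 grants ivory-badge (A9).
Holding ivory-badge, C22, and K24 grants L27 (A7).
Holding K24 and ivory-badge grants C1 (A6).
L27: reached.
T11 would need ivory-badge and T27 (A3), but T27 is never granted.
T27 would need T14, C22, and T11 (A5), but T11 is never granted.
blue-pass would need T17 and gold-clearance (A4), but T17 is never granted.
black-key would need T11 and L27 (A10), but T11 is never granted.
C1: reached.
Reached: L27 and C1 — 2 of the 6.

2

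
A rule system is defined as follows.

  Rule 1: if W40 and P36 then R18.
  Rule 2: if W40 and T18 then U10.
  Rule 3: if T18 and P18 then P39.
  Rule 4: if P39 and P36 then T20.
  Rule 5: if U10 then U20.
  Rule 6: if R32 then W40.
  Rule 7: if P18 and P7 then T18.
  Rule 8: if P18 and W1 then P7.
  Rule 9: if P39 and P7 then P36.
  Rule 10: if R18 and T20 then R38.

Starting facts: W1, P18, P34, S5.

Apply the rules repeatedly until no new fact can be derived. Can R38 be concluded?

R38 would need R18 and T20 (Rule 10), but R18 is never established.

No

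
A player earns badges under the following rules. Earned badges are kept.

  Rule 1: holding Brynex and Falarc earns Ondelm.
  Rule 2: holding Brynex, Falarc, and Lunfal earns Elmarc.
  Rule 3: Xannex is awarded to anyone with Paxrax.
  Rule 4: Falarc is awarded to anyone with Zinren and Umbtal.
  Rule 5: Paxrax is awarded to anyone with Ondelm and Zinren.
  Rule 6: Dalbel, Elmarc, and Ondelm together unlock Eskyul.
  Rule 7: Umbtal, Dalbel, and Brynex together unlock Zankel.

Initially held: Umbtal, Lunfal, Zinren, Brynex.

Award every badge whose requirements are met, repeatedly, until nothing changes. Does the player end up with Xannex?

Yes

With Zinren and Umbtal, Falarc is earned (Rule 4).
With Brynex and Falarc, Ondelm is earned (Rule 1).
With Ondelm and Zinren, Paxrax is earned (Rule 5).
With Paxrax, Xannex is earned (Rule 3).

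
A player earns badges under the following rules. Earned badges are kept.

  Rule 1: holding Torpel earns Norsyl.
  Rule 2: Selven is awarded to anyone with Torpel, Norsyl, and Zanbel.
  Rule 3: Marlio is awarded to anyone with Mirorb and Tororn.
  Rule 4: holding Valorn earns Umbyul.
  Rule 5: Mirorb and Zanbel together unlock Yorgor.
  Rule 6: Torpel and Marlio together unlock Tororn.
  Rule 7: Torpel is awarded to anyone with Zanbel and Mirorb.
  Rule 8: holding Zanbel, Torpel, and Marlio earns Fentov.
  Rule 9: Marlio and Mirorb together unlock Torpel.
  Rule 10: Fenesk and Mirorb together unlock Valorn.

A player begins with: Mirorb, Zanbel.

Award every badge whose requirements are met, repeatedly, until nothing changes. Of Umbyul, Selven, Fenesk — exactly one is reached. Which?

With Zanbel and Mirorb, Torpel is earned (Rule 7).
With Torpel, Norsyl is earned (Rule 1).
With Torpel, Norsyl, and Zanbel, Selven is earned (Rule 2).
Umbyul would need Valorn (Rule 4), but Valorn is never earned. No rule produces Fenesk, and it is not given.

Selven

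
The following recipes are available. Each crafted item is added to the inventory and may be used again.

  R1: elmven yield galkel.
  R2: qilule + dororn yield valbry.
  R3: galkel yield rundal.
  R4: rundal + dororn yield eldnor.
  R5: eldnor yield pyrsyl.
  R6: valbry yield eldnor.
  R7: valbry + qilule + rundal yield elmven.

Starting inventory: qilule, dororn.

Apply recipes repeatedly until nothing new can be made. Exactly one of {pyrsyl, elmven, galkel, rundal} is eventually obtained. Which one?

pyrsyl

qilule + dororn → valbry (R2).
Using R6, valbry makes eldnor.
eldnor → pyrsyl (R5).
rundal would need galkel (R3), but galkel is never obtained. elmven would need valbry, qilule, and rundal (R7), but rundal is never obtained. galkel would need elmven (R1), but elmven is never obtained.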